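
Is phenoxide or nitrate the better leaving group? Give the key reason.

nitrate is the better leaving group.
pKₐ(HNO₃) ≈ -1.3 versus pKₐ(C₆H₅OH (phenol)) ≈ 10: nitrate is the much weaker base.
Resonance-delocalised over three oxygens.

nitrate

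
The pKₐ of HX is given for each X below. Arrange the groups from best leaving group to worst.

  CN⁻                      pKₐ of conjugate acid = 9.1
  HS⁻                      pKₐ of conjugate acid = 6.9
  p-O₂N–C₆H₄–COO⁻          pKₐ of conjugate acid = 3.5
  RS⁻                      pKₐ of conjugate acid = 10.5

p-O₂N–C₆H₄–COO⁻ > HS⁻ > CN⁻ > RS⁻

Lower conjugate-acid pKₐ ⇒ weaker base ⇒ better leaving group.
Sorting by the given values: p-O₂N–C₆H₄–COO⁻ (3.5), HS⁻ (6.9), CN⁻ (9.1), RS⁻ (10.5).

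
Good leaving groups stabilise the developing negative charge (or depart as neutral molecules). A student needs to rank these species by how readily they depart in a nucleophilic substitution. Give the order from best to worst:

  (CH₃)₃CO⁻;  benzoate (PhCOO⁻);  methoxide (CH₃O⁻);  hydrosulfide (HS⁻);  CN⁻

benzoate (PhCOO⁻) > hydrosulfide (HS⁻) > CN⁻ > methoxide (CH₃O⁻) > (CH₃)₃CO⁻

benzoate (PhCOO⁻): pKₐ(C₆H₅COOH) ≈ 4.2 — aryl carboxylate
hydrosulfide (HS⁻): pKₐ(H₂S) ≈ 7 — larger and more polarisable than the oxygen analogue
CN⁻: pKₐ(HCN) ≈ 9.2 — sp carbon stabilises the charge somewhat, but still a poor LG
methoxide (CH₃O⁻): pKₐ(CH₃OH) ≈ 15.5
(CH₃)₃CO⁻: pKₐ(t-BuOH) ≈ 18 — bulky, strongly basic alkoxide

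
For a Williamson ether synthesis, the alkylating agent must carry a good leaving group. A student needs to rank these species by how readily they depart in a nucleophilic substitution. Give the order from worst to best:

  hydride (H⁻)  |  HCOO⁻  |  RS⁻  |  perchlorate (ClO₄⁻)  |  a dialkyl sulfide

hydride (H⁻) < RS⁻ < HCOO⁻ < a dialkyl sulfide < perchlorate (ClO₄⁻)

perchlorate (ClO₄⁻): pKₐ(HClO₄) ≈ -10 — extremely weak base; rarely used for safety reasons
a dialkyl sulfide: pKₐ(R'₂SH⁺) ≈ -7 — neutral; leaves from a sulfonium salt (R–SR'₂⁺)
HCOO⁻: pKₐ(HCOOH) ≈ 3.8 — resonance-stabilised carboxylate
RS⁻: pKₐ(RSH (a thiol)) ≈ 10.5 — moderately basic; rarely leaves without activation
hydride (H⁻): pKₐ(H₂) ≈ 36 — extremely strong base; leaves only in special hydride-transfer contexts
Reversing gives the worst-to-best order requested.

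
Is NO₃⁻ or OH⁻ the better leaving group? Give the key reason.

NO₃⁻ is the better leaving group.
pKₐ(HNO₃) ≈ -1.3 versus pKₐ(H₂O) ≈ 15.7: NO₃⁻ is the much weaker base.
Resonance-delocalised over three oxygens.

NO₃⁻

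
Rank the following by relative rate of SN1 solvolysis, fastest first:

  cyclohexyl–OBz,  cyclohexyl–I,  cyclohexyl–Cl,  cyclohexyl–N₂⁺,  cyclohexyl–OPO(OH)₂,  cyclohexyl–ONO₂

Identical carbon frameworks mean the comparison reduces to leaving-group quality.
Rank by basicity of the departing species: weakest base leaves most easily.
cyclohexyl–N₂⁺ loses N₂: no meaningful conjugate acid; N₂ departs as an exceptionally stable neutral molecule
cyclohexyl–I loses I⁻: pKₐ(HI) ≈ -10
cyclohexyl–Cl loses Cl⁻: pKₐ(HCl) ≈ -7
cyclohexyl–ONO₂ loses NO₃⁻: pKₐ(HNO₃) ≈ -1.3
cyclohexyl–OPO(OH)₂ loses H₂PO₄⁻: pKₐ(H₃PO₄) ≈ 2.1
cyclohexyl–OBz loses PhCOO⁻: pKₐ(C₆H₅COOH) ≈ 4.2

cyclohexyl–N₂⁺ > cyclohexyl–I > cyclohexyl–Cl > cyclohexyl–ONO₂ > cyclohexyl–OPO(OH)₂ > cyclohexyl–OBz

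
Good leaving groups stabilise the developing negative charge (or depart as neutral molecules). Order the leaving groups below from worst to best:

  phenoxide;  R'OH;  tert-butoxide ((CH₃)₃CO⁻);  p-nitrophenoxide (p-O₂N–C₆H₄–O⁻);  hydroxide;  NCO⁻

tert-butoxide ((CH₃)₃CO⁻) < hydroxide < phenoxide < p-nitrophenoxide (p-O₂N–C₆H₄–O⁻) < NCO⁻ < R'OH

A good leaving group is a weak base: the lower the pKₐ of its conjugate acid, the more readily it departs.
R'OH: pKₐ(R'OH₂⁺) ≈ -2.4
NCO⁻: pKₐ(HOCN) ≈ 3.5 — resonance between N and O
p-nitrophenoxide (p-O₂N–C₆H₄–O⁻): pKₐ(p-nitrophenol) ≈ 7.2
phenoxide: pKₐ(C₆H₅OH (phenol)) ≈ 10 — resonance into the ring helps, but still a poor LG
hydroxide: pKₐ(H₂O) ≈ 15.7 — strong base; essentially never leaves without prior activation
tert-butoxide ((CH₃)₃CO⁻): pKₐ(t-BuOH) ≈ 18 — bulky, strongly basic alkoxide
The question asks for worst first, so the sequence is read in increasing leaving-group ability.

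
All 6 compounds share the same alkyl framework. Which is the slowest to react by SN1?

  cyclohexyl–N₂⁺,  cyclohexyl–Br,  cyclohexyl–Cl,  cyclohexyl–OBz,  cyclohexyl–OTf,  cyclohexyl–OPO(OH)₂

cyclohexyl–OBz

Identical carbon frameworks mean the comparison reduces to leaving-group quality.
A good leaving group is a weak base: the lower the pKₐ of its conjugate acid, the more readily it departs.
cyclohexyl–N₂⁺ loses N₂: no meaningful conjugate acid; N₂ departs as an exceptionally stable neutral molecule
cyclohexyl–OTf loses OTf⁻: pKₐ(CF₃SO₃H (triflic acid)) ≈ -14
cyclohexyl–Br loses Br⁻: pKₐ(HBr) ≈ -9
cyclohexyl–Cl loses Cl⁻: pKₐ(HCl) ≈ -7
cyclohexyl–OPO(OH)₂ loses H₂PO₄⁻: pKₐ(H₃PO₄) ≈ 2.1
cyclohexyl–OBz loses PhCOO⁻: pKₐ(C₆H₅COOH) ≈ 4.2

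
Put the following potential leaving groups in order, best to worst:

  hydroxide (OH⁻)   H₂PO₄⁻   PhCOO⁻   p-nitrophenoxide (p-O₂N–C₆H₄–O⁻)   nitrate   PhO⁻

nitrate > H₂PO₄⁻ > PhCOO⁻ > p-nitrophenoxide (p-O₂N–C₆H₄–O⁻) > PhO⁻ > hydroxide (OH⁻)

nitrate: pKₐ(HNO₃) ≈ -1.3 — resonance-delocalised over three oxygens
H₂PO₄⁻: pKₐ(H₃PO₄) ≈ 2.1 — moderate base; biological leaving group after further activation
PhCOO⁻: pKₐ(C₆H₅COOH) ≈ 4.2 — aryl carboxylate
p-nitrophenoxide (p-O₂N–C₆H₄–O⁻): pKₐ(p-nitrophenol) ≈ 7.2
PhO⁻: pKₐ(C₆H₅OH (phenol)) ≈ 10 — resonance into the ring helps, but still a poor LG
hydroxide (OH⁻): pKₐ(H₂O) ≈ 15.7 — strong base; essentially never leaves without prior activation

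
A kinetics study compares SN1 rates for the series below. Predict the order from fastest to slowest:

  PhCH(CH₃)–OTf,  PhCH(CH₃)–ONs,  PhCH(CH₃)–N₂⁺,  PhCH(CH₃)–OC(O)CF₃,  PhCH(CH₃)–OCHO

Same R in every case — rank the leaving groups.
The more stable X⁻ (or X) is on its own — i.e. the weaker a base it is — the better a leaving group it makes.
PhCH(CH₃)–N₂⁺ loses N₂: no meaningful conjugate acid; N₂ departs as an exceptionally stable neutral molecule
PhCH(CH₃)–OTf loses OTf⁻: pKₐ(CF₃SO₃H (triflic acid)) ≈ -14
PhCH(CH₃)–ONs loses ONs⁻: pKₐ(p-O₂NC₆H₄SO₃H) ≈ -3.5
PhCH(CH₃)–OC(O)CF₃ loses CF₃COO⁻: pKₐ(CF₃COOH) ≈ 0.2
PhCH(CH₃)–OCHO loses HCOO⁻: pKₐ(HCOOH) ≈ 3.8

PhCH(CH₃)–N₂⁺ > PhCH(CH₃)–OTf > PhCH(CH₃)–ONs > PhCH(CH₃)–OC(O)CF₃ > PhCH(CH₃)–OCHO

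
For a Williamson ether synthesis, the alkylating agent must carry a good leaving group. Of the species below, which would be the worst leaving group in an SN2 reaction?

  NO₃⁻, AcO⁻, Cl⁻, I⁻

A good leaving group is a weak base: the lower the pKₐ of its conjugate acid, the more readily it departs.
I⁻: pKₐ(HI) ≈ -10
Cl⁻: pKₐ(HCl) ≈ -7
NO₃⁻: pKₐ(HNO₃) ≈ -1.3
AcO⁻: pKₐ(CH₃COOH) ≈ 4.8

AcO⁻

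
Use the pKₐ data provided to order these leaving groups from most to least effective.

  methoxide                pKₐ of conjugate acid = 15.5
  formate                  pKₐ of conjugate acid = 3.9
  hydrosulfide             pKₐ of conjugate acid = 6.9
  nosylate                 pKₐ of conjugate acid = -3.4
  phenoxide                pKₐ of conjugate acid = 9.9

Lower conjugate-acid pKₐ ⇒ weaker base ⇒ better leaving group.
Sorting by the given values: nosylate (-3.4), formate (3.9), hydrosulfide (6.9), phenoxide (9.9), methoxide (15.5).

nosylate > formate > hydrosulfide > phenoxide > methoxide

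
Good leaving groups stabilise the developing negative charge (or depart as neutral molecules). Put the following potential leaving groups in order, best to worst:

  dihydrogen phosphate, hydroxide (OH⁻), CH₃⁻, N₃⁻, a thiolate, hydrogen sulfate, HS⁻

A good leaving group is a weak base: the lower the pKₐ of its conjugate acid, the more readily it departs.
hydrogen sulfate: pKₐ(H₂SO₄) ≈ -3
dihydrogen phosphate: pKₐ(H₃PO₄) ≈ 2.1
N₃⁻: pKₐ(HN₃) ≈ 4.7
HS⁻: pKₐ(H₂S) ≈ 7
a thiolate: pKₐ(RSH (a thiol)) ≈ 10.5
hydroxide (OH⁻): pKₐ(H₂O) ≈ 15.7
CH₃⁻: pKₐ(CH₄) ≈ 48

hydrogen sulfate > dihydrogen phosphate > N₃⁻ > HS⁻ > a thiolate > hydroxide (OH⁻) > CH₃⁻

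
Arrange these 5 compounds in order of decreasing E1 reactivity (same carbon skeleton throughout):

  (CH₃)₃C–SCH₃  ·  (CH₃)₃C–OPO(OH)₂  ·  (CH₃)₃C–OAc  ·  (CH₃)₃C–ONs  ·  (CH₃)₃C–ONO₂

(CH₃)₃C–ONs > (CH₃)₃C–ONO₂ > (CH₃)₃C–OPO(OH)₂ > (CH₃)₃C–OAc > (CH₃)₃C–SCH₃

The skeletons are identical, so relative rate is governed entirely by leaving-group ability.
Rank by basicity of the departing species: weakest base leaves most easily.
(CH₃)₃C–ONs loses ONs⁻: pKₐ(p-O₂NC₆H₄SO₃H) ≈ -3.5
(CH₃)₃C–ONO₂ loses NO₃⁻: pKₐ(HNO₃) ≈ -1.3
(CH₃)₃C–OPO(OH)₂ loses H₂PO₄⁻: pKₐ(H₃PO₄) ≈ 2.1
(CH₃)₃C–OAc loses AcO⁻: pKₐ(CH₃COOH) ≈ 4.8
(CH₃)₃C–SCH₃ loses RS⁻: pKₐ(RSH (a thiol)) ≈ 10.5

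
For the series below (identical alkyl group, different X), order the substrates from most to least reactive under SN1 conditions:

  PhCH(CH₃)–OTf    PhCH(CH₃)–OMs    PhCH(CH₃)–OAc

Same R in every case — rank the leaving groups.
A good leaving group is a weak base: the lower the pKₐ of its conjugate acid, the more readily it departs.
PhCH(CH₃)–OTf loses OTf⁻: pKₐ(CF₃SO₃H (triflic acid)) ≈ -14
PhCH(CH₃)–OMs loses OMs⁻: pKₐ(CH₃SO₃H (MsOH)) ≈ -1.9
PhCH(CH₃)–OAc loses AcO⁻: pKₐ(CH₃COOH) ≈ 4.8

PhCH(CH₃)–OTf > PhCH(CH₃)–OMs > PhCH(CH₃)–OAc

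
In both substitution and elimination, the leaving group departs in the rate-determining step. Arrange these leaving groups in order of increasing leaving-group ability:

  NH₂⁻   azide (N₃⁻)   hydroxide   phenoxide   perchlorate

The more stable X⁻ (or X) is on its own — i.e. the weaker a base it is — the better a leaving group it makes.
perchlorate: pKₐ(HClO₄) ≈ -10
azide (N₃⁻): pKₐ(HN₃) ≈ 4.7
phenoxide: pKₐ(C₆H₅OH (phenol)) ≈ 10
hydroxide: pKₐ(H₂O) ≈ 15.7
NH₂⁻: pKₐ(NH₃) ≈ 38
Reversing gives the worst-to-best order requested.

NH₂⁻ < hydroxide < phenoxide < azide (N₃⁻) < perchlorate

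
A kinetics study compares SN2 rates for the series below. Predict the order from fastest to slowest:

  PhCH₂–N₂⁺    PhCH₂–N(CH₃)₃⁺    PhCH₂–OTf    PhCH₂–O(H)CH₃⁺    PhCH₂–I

PhCH₂–N₂⁺ > PhCH₂–OTf > PhCH₂–I > PhCH₂–O(H)CH₃⁺ > PhCH₂–N(CH₃)₃⁺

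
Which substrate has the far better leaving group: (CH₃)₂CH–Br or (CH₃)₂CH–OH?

(CH₃)₂CH–Br

From (CH₃)₂CH–OH the departing group would be OH⁻ (pKₐ(H₂O) ≈ 15.7). Strong base; essentially never leaves without prior activation.
From (CH₃)₂CH–Br the leaving group is Br⁻ (pKₐ(HBr) ≈ -9). Weak base; good leaving group.
(In practice (CH₃)₂CH–Br is made from (CH₃)₂CH–OH by treatment with PBr₃, replacing the hydroxyl with bromide.)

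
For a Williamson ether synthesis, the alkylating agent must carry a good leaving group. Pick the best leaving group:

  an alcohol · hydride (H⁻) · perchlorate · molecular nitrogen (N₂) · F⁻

molecular nitrogen (N₂): no meaningful conjugate acid; N₂ departs as an exceptionally stable neutral molecule
perchlorate: pKₐ(HClO₄) ≈ -10
an alcohol: pKₐ(R'OH₂⁺) ≈ -2.4
F⁻: pKₐ(HF) ≈ 3.2
hydride (H⁻): pKₐ(H₂) ≈ 36

molecular nitrogen (N₂)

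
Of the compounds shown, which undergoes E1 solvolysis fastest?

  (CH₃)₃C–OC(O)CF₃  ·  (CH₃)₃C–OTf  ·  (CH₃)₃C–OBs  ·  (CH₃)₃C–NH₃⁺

(CH₃)₃C–OTf

The skeletons are identical, so relative rate is governed entirely by leaving-group ability.
Leaving-group ability tracks the stability of the departed species; conjugate-acid pKₐ is the usual yardstick (lower pKₐ → better LG).
(CH₃)₃C–OTf loses OTf⁻: pKₐ(CF₃SO₃H (triflic acid)) ≈ -14
(CH₃)₃C–OBs loses OBs⁻: pKₐ(p-BrC₆H₄SO₃H) ≈ -2.8
(CH₃)₃C–OC(O)CF₃ loses CF₃COO⁻: pKₐ(CF₃COOH) ≈ 0.2
(CH₃)₃C–NH₃⁺ loses NH₃: pKₐ(NH₄⁺) ≈ 9.2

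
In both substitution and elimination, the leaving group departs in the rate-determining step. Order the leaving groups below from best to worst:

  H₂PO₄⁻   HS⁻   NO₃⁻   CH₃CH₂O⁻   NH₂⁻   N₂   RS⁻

N₂ > NO₃⁻ > H₂PO₄⁻ > HS⁻ > RS⁻ > CH₃CH₂O⁻ > NH₂⁻

The more stable X⁻ (or X) is on its own — i.e. the weaker a base it is — the better a leaving group it makes.
N₂: no meaningful conjugate acid; N₂ departs as an exceptionally stable neutral molecule
NO₃⁻: pKₐ(HNO₃) ≈ -1.3
H₂PO₄⁻: pKₐ(H₃PO₄) ≈ 2.1
HS⁻: pKₐ(H₂S) ≈ 7
RS⁻: pKₐ(RSH (a thiol)) ≈ 10.5
CH₃CH₂O⁻: pKₐ(CH₃CH₂OH) ≈ 16
NH₂⁻: pKₐ(NH₃) ≈ 38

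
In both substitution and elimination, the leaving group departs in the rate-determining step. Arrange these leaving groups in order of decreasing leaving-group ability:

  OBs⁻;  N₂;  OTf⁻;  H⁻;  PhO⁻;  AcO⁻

N₂ > OTf⁻ > OBs⁻ > AcO⁻ > PhO⁻ > H⁻

Rank by basicity of the departing species: weakest base leaves most easily.
N₂: no meaningful conjugate acid; N₂ departs as an exceptionally stable neutral molecule
OTf⁻: pKₐ(CF₃SO₃H (triflic acid)) ≈ -14
OBs⁻: pKₐ(p-BrC₆H₄SO₃H) ≈ -2.8
AcO⁻: pKₐ(CH₃COOH) ≈ 4.8
PhO⁻: pKₐ(C₆H₅OH (phenol)) ≈ 10
H⁻: pKₐ(H₂) ≈ 36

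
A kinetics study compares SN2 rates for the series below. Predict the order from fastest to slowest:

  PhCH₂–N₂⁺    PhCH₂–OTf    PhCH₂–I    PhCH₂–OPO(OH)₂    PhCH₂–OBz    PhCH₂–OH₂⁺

PhCH₂–N₂⁺ > PhCH₂–OTf > PhCH₂–I > PhCH₂–OH₂⁺ > PhCH₂–OPO(OH)₂ > PhCH₂–OBz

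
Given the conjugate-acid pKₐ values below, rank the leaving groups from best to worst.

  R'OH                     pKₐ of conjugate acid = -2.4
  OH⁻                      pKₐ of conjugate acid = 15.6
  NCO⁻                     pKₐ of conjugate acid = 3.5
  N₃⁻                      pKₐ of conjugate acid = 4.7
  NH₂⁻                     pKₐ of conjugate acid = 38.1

R'OH > NCO⁻ > N₃⁻ > OH⁻ > NH₂⁻

Lower conjugate-acid pKₐ ⇒ weaker base ⇒ better leaving group.
Sorting by the given values: R'OH (-2.4), NCO⁻ (3.5), N₃⁻ (4.7), OH⁻ (15.6), NH₂⁻ (38.1).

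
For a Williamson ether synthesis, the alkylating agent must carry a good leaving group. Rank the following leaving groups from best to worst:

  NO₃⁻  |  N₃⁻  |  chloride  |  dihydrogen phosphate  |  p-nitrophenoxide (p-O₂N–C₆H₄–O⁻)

A good leaving group is a weak base: the lower the pKₐ of its conjugate acid, the more readily it departs.
chloride: pKₐ(HCl) ≈ -7
NO₃⁻: pKₐ(HNO₃) ≈ -1.3
dihydrogen phosphate: pKₐ(H₃PO₄) ≈ 2.1
N₃⁻: pKₐ(HN₃) ≈ 4.7
p-nitrophenoxide (p-O₂N–C₆H₄–O⁻): pKₐ(p-nitrophenol) ≈ 7.2

chloride > NO₃⁻ > dihydrogen phosphate > N₃⁻ > p-nitrophenoxide (p-O₂N–C₆H₄–O⁻)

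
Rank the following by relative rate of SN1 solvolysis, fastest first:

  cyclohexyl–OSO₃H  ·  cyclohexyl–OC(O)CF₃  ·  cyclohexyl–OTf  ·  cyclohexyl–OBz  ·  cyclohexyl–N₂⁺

cyclohexyl–N₂⁺ > cyclohexyl–OTf > cyclohexyl–OSO₃H > cyclohexyl–OC(O)CF₃ > cyclohexyl–OBz

With the same alkyl group throughout, only the leaving group differentiates the rates.
Leaving-group ability tracks the stability of the departed species; conjugate-acid pKₐ is the usual yardstick (lower pKₐ → better LG).
cyclohexyl–N₂⁺ loses N₂: no meaningful conjugate acid; N₂ departs as an exceptionally stable neutral molecule
cyclohexyl–OTf loses OTf⁻: pKₐ(CF₃SO₃H (triflic acid)) ≈ -14
cyclohexyl–OSO₃H loses HSO₄⁻: pKₐ(H₂SO₄) ≈ -3
cyclohexyl–OC(O)CF₃ loses CF₃COO⁻: pKₐ(CF₃COOH) ≈ 0.2
cyclohexyl–OBz loses PhCOO⁻: pKₐ(C₆H₅COOH) ≈ 4.2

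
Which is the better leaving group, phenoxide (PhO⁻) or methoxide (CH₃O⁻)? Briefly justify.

phenoxide (PhO⁻)

phenoxide (PhO⁻) is the better leaving group.
pKₐ(C₆H₅OH (phenol)) ≈ 10 versus pKₐ(CH₃OH) ≈ 15.5: phenoxide (PhO⁻) is the much weaker base.
Resonance into the ring helps, but still a poor LG.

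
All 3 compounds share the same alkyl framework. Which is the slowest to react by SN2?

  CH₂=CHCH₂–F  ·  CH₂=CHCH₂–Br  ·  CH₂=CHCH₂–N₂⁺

The skeletons are identical, so relative rate is governed entirely by leaving-group ability.
A good leaving group is a weak base: the lower the pKₐ of its conjugate acid, the more readily it departs.
CH₂=CHCH₂–N₂⁺ loses N₂: no meaningful conjugate acid; N₂ departs as an exceptionally stable neutral molecule
CH₂=CHCH₂–Br loses Br⁻: pKₐ(HBr) ≈ -9
CH₂=CHCH₂–F loses F⁻: pKₐ(HF) ≈ 3.2

CH₂=CHCH₂–F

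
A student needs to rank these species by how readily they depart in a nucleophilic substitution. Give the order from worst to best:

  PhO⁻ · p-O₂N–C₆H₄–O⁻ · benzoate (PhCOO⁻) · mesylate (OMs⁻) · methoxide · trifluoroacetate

Rank by basicity of the departing species: weakest base leaves most easily.
mesylate (OMs⁻): pKₐ(CH₃SO₃H (MsOH)) ≈ -1.9 — resonance-delocalised alkanesulfonate
trifluoroacetate: pKₐ(CF₃COOH) ≈ 0.2 — strongly electron-withdrawing CF₃ stabilises the carboxylate
benzoate (PhCOO⁻): pKₐ(C₆H₅COOH) ≈ 4.2 — aryl carboxylate
p-O₂N–C₆H₄–O⁻: pKₐ(p-nitrophenol) ≈ 7.2 — nitro group delocalises the charge; the classic chromogenic LG
PhO⁻: pKₐ(C₆H₅OH (phenol)) ≈ 10 — resonance into the ring helps, but still a poor LG
methoxide: pKₐ(CH₃OH) ≈ 15.5 — strong base; alkoxides do not leave unassisted
Listed from poorest to best leaving group as asked.

methoxide < PhO⁻ < p-O₂N–C₆H₄–O⁻ < benzoate (PhCOO⁻) < trifluoroacetate < mesylate (OMs⁻)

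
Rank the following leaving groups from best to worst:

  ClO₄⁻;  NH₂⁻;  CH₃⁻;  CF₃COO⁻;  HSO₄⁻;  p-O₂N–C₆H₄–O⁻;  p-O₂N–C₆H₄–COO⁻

ClO₄⁻ > HSO₄⁻ > CF₃COO⁻ > p-O₂N–C₆H₄–COO⁻ > p-O₂N–C₆H₄–O⁻ > NH₂⁻ > CH₃⁻

The more stable X⁻ (or X) is on its own — i.e. the weaker a base it is — the better a leaving group it makes.
ClO₄⁻: pKₐ(HClO₄) ≈ -10 — extremely weak base; rarely used for safety reasons
HSO₄⁻: pKₐ(H₂SO₄) ≈ -3
CF₃COO⁻: pKₐ(CF₃COOH) ≈ 0.2 — strongly electron-withdrawing CF₃ stabilises the carboxylate
p-O₂N–C₆H₄–COO⁻: pKₐ(p-nitrobenzoic acid) ≈ 3.4
p-O₂N–C₆H₄–O⁻: pKₐ(p-nitrophenol) ≈ 7.2 — nitro group delocalises the charge; the classic chromogenic LG
NH₂⁻: pKₐ(NH₃) ≈ 38
CH₃⁻: pKₐ(CH₄) ≈ 48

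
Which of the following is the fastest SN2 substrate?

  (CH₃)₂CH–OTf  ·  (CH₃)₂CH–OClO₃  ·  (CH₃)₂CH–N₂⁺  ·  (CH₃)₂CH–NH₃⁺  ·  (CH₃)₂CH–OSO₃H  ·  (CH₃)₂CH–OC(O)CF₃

(CH₃)₂CH–N₂⁺

With the same alkyl group throughout, only the leaving group differentiates the rates.
Rank by basicity of the departing species: weakest base leaves most easily.
(CH₃)₂CH–N₂⁺ loses N₂: no meaningful conjugate acid; N₂ departs as an exceptionally stable neutral molecule
(CH₃)₂CH–OTf loses OTf⁻: pKₐ(CF₃SO₃H (triflic acid)) ≈ -14
(CH₃)₂CH–OClO₃ loses ClO₄⁻: pKₐ(HClO₄) ≈ -10
(CH₃)₂CH–OSO₃H loses HSO₄⁻: pKₐ(H₂SO₄) ≈ -3
(CH₃)₂CH–OC(O)CF₃ loses CF₃COO⁻: pKₐ(CF₃COOH) ≈ 0.2
(CH₃)₂CH–NH₃⁺ loses NH₃: pKₐ(NH₄⁺) ≈ 9.2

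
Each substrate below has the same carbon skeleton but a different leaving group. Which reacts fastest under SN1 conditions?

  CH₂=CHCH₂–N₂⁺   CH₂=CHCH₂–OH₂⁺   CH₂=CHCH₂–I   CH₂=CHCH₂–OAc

Identical carbon frameworks mean the comparison reduces to leaving-group quality.
A good leaving group is a weak base: the lower the pKₐ of its conjugate acid, the more readily it departs.
CH₂=CHCH₂–N₂⁺ loses N₂: no meaningful conjugate acid; N₂ departs as an exceptionally stable neutral molecule
CH₂=CHCH₂–I loses I⁻: pKₐ(HI) ≈ -10
CH₂=CHCH₂–OH₂⁺ loses H₂O: pKₐ(H₃O⁺) ≈ -1.7
CH₂=CHCH₂–OAc loses AcO⁻: pKₐ(CH₃COOH) ≈ 4.8

CH₂=CHCH₂–N₂⁺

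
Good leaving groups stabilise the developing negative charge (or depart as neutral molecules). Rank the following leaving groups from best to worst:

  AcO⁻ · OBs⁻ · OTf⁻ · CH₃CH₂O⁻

OTf⁻ > OBs⁻ > AcO⁻ > CH₃CH₂O⁻

A good leaving group is a weak base: the lower the pKₐ of its conjugate acid, the more readily it departs.
OTf⁻: pKₐ(CF₃SO₃H (triflic acid)) ≈ -14 — charge spread over three oxygens and a CF₃ group; the premier leaving group in synthesis
OBs⁻: pKₐ(p-BrC₆H₄SO₃H) ≈ -2.8
AcO⁻: pKₐ(CH₃COOH) ≈ 4.8 — resonance-stabilised but still a weak base
CH₃CH₂O⁻: pKₐ(CH₃CH₂OH) ≈ 16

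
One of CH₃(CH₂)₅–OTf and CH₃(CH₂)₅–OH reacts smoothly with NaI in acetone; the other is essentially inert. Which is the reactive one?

CH₃(CH₂)₅–OTf

From CH₃(CH₂)₅–OH the departing group would be OH⁻ (pKₐ(H₂O) ≈ 15.7). Strong base; essentially never leaves without prior activation.
From CH₃(CH₂)₅–OTf the leaving group is OTf⁻ (pKₐ(CF₃SO₃H (triflic acid)) ≈ -14). Charge spread over three oxygens and a CF₃ group; the premier leaving group in synthesis.
(In practice CH₃(CH₂)₅–OTf is made from CH₃(CH₂)₅–OH by treatment with Tf₂O / 2,6-lutidine, converting the hydroxyl into a triflate.)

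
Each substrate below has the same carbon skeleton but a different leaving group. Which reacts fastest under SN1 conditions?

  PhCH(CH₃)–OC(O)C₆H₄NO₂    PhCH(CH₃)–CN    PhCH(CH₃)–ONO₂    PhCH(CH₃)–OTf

The skeletons are identical, so relative rate is governed entirely by leaving-group ability.
Rank by basicity of the departing species: weakest base leaves most easily.
PhCH(CH₃)–OTf loses OTf⁻: pKₐ(CF₃SO₃H (triflic acid)) ≈ -14
PhCH(CH₃)–ONO₂ loses NO₃⁻: pKₐ(HNO₃) ≈ -1.3
PhCH(CH₃)–OC(O)C₆H₄NO₂ loses p-O₂N–C₆H₄–COO⁻: pKₐ(p-nitrobenzoic acid) ≈ 3.4
PhCH(CH₃)–CN loses CN⁻: pKₐ(HCN) ≈ 9.2

PhCH(CH₃)–OTf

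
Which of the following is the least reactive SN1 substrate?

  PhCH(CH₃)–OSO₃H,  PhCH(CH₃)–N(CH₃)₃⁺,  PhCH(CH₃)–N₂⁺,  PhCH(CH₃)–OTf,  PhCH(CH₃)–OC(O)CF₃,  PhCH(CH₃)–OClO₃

Same R in every case — rank the leaving groups.
Rank by basicity of the departing species: weakest base leaves most easily.
PhCH(CH₃)–N₂⁺ loses N₂: no meaningful conjugate acid; N₂ departs as an exceptionally stable neutral molecule
PhCH(CH₃)–OTf loses OTf⁻: pKₐ(CF₃SO₃H (triflic acid)) ≈ -14
PhCH(CH₃)–OClO₃ loses ClO₄⁻: pKₐ(HClO₄) ≈ -10
PhCH(CH₃)–OSO₃H loses HSO₄⁻: pKₐ(H₂SO₄) ≈ -3
PhCH(CH₃)–OC(O)CF₃ loses CF₃COO⁻: pKₐ(CF₃COOH) ≈ 0.2
PhCH(CH₃)–N(CH₃)₃⁺ loses NR'₃: pKₐ(R'₃NH⁺) ≈ 10.7

PhCH(CH₃)–N(CH₃)₃⁺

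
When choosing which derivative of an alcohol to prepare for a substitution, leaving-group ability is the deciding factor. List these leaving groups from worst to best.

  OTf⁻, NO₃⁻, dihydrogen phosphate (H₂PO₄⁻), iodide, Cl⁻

dihydrogen phosphate (H₂PO₄⁻) < NO₃⁻ < Cl⁻ < iodide < OTf⁻

The more stable X⁻ (or X) is on its own — i.e. the weaker a base it is — the better a leaving group it makes.
OTf⁻: pKₐ(CF₃SO₃H (triflic acid)) ≈ -14 — charge spread over three oxygens and a CF₃ group; the premier leaving group in synthesis
iodide: pKₐ(HI) ≈ -10 — large, highly polarisable; very weak base
Cl⁻: pKₐ(HCl) ≈ -7
NO₃⁻: pKₐ(HNO₃) ≈ -1.3
dihydrogen phosphate (H₂PO₄⁻): pKₐ(H₃PO₄) ≈ 2.1 — moderate base; biological leaving group after further activation
Listed from poorest to best leaving group as asked.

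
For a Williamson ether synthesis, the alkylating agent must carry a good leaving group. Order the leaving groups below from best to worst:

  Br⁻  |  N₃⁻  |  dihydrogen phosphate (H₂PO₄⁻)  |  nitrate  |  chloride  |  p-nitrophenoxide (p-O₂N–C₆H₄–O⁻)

Br⁻: pKₐ(HBr) ≈ -9
chloride: pKₐ(HCl) ≈ -7
nitrate: pKₐ(HNO₃) ≈ -1.3
dihydrogen phosphate (H₂PO₄⁻): pKₐ(H₃PO₄) ≈ 2.1
N₃⁻: pKₐ(HN₃) ≈ 4.7
p-nitrophenoxide (p-O₂N–C₆H₄–O⁻): pKₐ(p-nitrophenol) ≈ 7.2

Br⁻ > chloride > nitrate > dihydrogen phosphate (H₂PO₄⁻) > N₃⁻ > p-nitrophenoxide (p-O₂N–C₆H₄–O⁻)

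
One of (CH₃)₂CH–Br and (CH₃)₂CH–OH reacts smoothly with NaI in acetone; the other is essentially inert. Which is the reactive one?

(CH₃)₂CH–Br

From (CH₃)₂CH–OH the departing group would be OH⁻ (pKₐ(H₂O) ≈ 15.7). Strong base; essentially never leaves without prior activation.
From (CH₃)₂CH–Br the leaving group is Br⁻ (pKₐ(HBr) ≈ -9). Weak base; good leaving group.
(In practice (CH₃)₂CH–Br is made from (CH₃)₂CH–OH by treatment with PBr₃, replacing the hydroxyl with bromide.)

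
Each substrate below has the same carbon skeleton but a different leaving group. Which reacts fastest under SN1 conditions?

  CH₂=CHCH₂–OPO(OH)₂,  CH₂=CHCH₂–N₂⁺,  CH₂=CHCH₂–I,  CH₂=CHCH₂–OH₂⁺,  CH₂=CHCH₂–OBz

CH₂=CHCH₂–N₂⁺

The skeletons are identical, so relative rate is governed entirely by leaving-group ability.
A good leaving group is a weak base: the lower the pKₐ of its conjugate acid, the more readily it departs.
CH₂=CHCH₂–N₂⁺ loses N₂: no meaningful conjugate acid; N₂ departs as an exceptionally stable neutral molecule
CH₂=CHCH₂–I loses I⁻: pKₐ(HI) ≈ -10
CH₂=CHCH₂–OH₂⁺ loses H₂O: pKₐ(H₃O⁺) ≈ -1.7
CH₂=CHCH₂–OPO(OH)₂ loses H₂PO₄⁻: pKₐ(H₃PO₄) ≈ 2.1
CH₂=CHCH₂–OBz loses PhCOO⁻: pKₐ(C₆H₅COOH) ≈ 4.2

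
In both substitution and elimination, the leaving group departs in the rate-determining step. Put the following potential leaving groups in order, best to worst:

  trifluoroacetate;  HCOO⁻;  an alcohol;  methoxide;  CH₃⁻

Rank by basicity of the departing species: weakest base leaves most easily.
an alcohol: pKₐ(R'OH₂⁺) ≈ -2.4
trifluoroacetate: pKₐ(CF₃COOH) ≈ 0.2 — strongly electron-withdrawing CF₃ stabilises the carboxylate
HCOO⁻: pKₐ(HCOOH) ≈ 3.8
methoxide: pKₐ(CH₃OH) ≈ 15.5
CH₃⁻: pKₐ(CH₄) ≈ 48 — unstabilised carbanion; the worst conceivable leaving group

an alcohol > trifluoroacetate > HCOO⁻ > methoxide > CH₃⁻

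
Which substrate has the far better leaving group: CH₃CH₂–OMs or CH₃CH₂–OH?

CH₃CH₂–OMs

From CH₃CH₂–OH the departing group would be OH⁻ (pKₐ(H₂O) ≈ 15.7). Strong base; essentially never leaves without prior activation.
From CH₃CH₂–OMs the leaving group is OMs⁻ (pKₐ(CH₃SO₃H (MsOH)) ≈ -1.9). Resonance-delocalised alkanesulfonate.
(In practice CH₃CH₂–OMs is made from CH₃CH₂–OH by treatment with MsCl / Et₃N, converting the hydroxyl into a mesylate.)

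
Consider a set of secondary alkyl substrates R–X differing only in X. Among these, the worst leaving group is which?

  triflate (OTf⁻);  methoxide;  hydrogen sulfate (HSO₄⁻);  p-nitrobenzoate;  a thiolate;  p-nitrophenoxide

Leaving-group ability tracks the stability of the departed species; conjugate-acid pKₐ is the usual yardstick (lower pKₐ → better LG).
triflate (OTf⁻): pKₐ(CF₃SO₃H (triflic acid)) ≈ -14
hydrogen sulfate (HSO₄⁻): pKₐ(H₂SO₄) ≈ -3
p-nitrobenzoate: pKₐ(p-nitrobenzoic acid) ≈ 3.4
p-nitrophenoxide: pKₐ(p-nitrophenol) ≈ 7.2
a thiolate: pKₐ(RSH (a thiol)) ≈ 10.5
methoxide: pKₐ(CH₃OH) ≈ 15.5

methoxide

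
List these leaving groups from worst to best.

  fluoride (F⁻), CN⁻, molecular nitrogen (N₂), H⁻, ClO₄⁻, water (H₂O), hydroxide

H⁻ < hydroxide < CN⁻ < fluoride (F⁻) < water (H₂O) < ClO₄⁻ < molecular nitrogen (N₂)

The more stable X⁻ (or X) is on its own — i.e. the weaker a base it is — the better a leaving group it makes.
molecular nitrogen (N₂): no meaningful conjugate acid; N₂ departs as an exceptionally stable neutral molecule
ClO₄⁻: pKₐ(HClO₄) ≈ -10 — extremely weak base; rarely used for safety reasons
water (H₂O): pKₐ(H₃O⁺) ≈ -1.7 — neutral; leaves from a protonated alcohol (R–OH₂⁺)
fluoride (F⁻): pKₐ(HF) ≈ 3.2 — small and strongly basic; the poor halide leaving group
CN⁻: pKₐ(HCN) ≈ 9.2 — sp carbon stabilises the charge somewhat, but still a poor LG
hydroxide: pKₐ(H₂O) ≈ 15.7
H⁻: pKₐ(H₂) ≈ 36
Listed from poorest to best leaving group as asked.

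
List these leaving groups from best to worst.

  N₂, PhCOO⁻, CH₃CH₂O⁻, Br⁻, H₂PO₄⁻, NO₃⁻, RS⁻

Leaving-group ability tracks the stability of the departed species; conjugate-acid pKₐ is the usual yardstick (lower pKₐ → better LG).
N₂: no meaningful conjugate acid; N₂ departs as an exceptionally stable neutral molecule
Br⁻: pKₐ(HBr) ≈ -9
NO₃⁻: pKₐ(HNO₃) ≈ -1.3
H₂PO₄⁻: pKₐ(H₃PO₄) ≈ 2.1 — moderate base; biological leaving group after further activation
PhCOO⁻: pKₐ(C₆H₅COOH) ≈ 4.2 — aryl carboxylate
RS⁻: pKₐ(RSH (a thiol)) ≈ 10.5 — moderately basic; rarely leaves without activation
CH₃CH₂O⁻: pKₐ(CH₃CH₂OH) ≈ 16

N₂ > Br⁻ > NO₃⁻ > H₂PO₄⁻ > PhCOO⁻ > RS⁻ > CH₃CH₂O⁻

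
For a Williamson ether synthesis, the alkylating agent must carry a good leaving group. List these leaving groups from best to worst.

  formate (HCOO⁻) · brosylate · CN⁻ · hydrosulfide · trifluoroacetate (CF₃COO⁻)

A good leaving group is a weak base: the lower the pKₐ of its conjugate acid, the more readily it departs.
brosylate: pKₐ(p-BrC₆H₄SO₃H) ≈ -2.8
trifluoroacetate (CF₃COO⁻): pKₐ(CF₃COOH) ≈ 0.2 — strongly electron-withdrawing CF₃ stabilises the carboxylate
formate (HCOO⁻): pKₐ(HCOOH) ≈ 3.8
hydrosulfide: pKₐ(H₂S) ≈ 7 — larger and more polarisable than the oxygen analogue
CN⁻: pKₐ(HCN) ≈ 9.2

brosylate > trifluoroacetate (CF₃COO⁻) > formate (HCOO⁻) > hydrosulfide > CN⁻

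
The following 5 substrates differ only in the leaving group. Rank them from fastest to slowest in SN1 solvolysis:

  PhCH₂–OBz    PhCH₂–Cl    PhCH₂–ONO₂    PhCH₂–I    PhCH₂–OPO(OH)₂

The skeletons are identical, so relative rate is governed entirely by leaving-group ability.
Leaving-group ability tracks the stability of the departed species; conjugate-acid pKₐ is the usual yardstick (lower pKₐ → better LG).
PhCH₂–I loses I⁻: pKₐ(HI) ≈ -10
PhCH₂–Cl loses Cl⁻: pKₐ(HCl) ≈ -7
PhCH₂–ONO₂ loses NO₃⁻: pKₐ(HNO₃) ≈ -1.3
PhCH₂–OPO(OH)₂ loses H₂PO₄⁻: pKₐ(H₃PO₄) ≈ 2.1
PhCH₂–OBz loses PhCOO⁻: pKₐ(C₆H₅COOH) ≈ 4.2

PhCH₂–I > PhCH₂–Cl > PhCH₂–ONO₂ > PhCH₂–OPO(OH)₂ > PhCH₂–OBz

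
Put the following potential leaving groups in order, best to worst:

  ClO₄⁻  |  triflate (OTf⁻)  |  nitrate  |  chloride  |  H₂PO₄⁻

triflate (OTf⁻) > ClO₄⁻ > chloride > nitrate > H₂PO₄⁻

A good leaving group is a weak base: the lower the pKₐ of its conjugate acid, the more readily it departs.
triflate (OTf⁻): pKₐ(CF₃SO₃H (triflic acid)) ≈ -14
ClO₄⁻: pKₐ(HClO₄) ≈ -10 — extremely weak base; rarely used for safety reasons
chloride: pKₐ(HCl) ≈ -7 — moderately weak base
nitrate: pKₐ(HNO₃) ≈ -1.3
H₂PO₄⁻: pKₐ(H₃PO₄) ≈ 2.1 — moderate base; biological leaving group after further activation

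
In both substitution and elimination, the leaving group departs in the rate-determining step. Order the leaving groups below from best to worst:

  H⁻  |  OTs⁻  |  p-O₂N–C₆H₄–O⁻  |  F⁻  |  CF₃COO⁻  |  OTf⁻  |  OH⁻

OTf⁻: pKₐ(CF₃SO₃H (triflic acid)) ≈ -14
OTs⁻: pKₐ(p-CH₃C₆H₄SO₃H (TsOH)) ≈ -2.8
CF₃COO⁻: pKₐ(CF₃COOH) ≈ 0.2
F⁻: pKₐ(HF) ≈ 3.2
p-O₂N–C₆H₄–O⁻: pKₐ(p-nitrophenol) ≈ 7.2
OH⁻: pKₐ(H₂O) ≈ 15.7
H⁻: pKₐ(H₂) ≈ 36

OTf⁻ > OTs⁻ > CF₃COO⁻ > F⁻ > p-O₂N–C₆H₄–O⁻ > OH⁻ > H⁻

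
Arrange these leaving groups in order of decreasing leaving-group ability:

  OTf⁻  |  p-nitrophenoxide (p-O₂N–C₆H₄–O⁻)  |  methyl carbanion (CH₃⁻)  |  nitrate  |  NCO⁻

OTf⁻ > nitrate > NCO⁻ > p-nitrophenoxide (p-O₂N–C₆H₄–O⁻) > methyl carbanion (CH₃⁻)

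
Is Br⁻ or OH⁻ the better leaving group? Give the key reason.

Br⁻ is the better leaving group.
pKₐ(HBr) ≈ -9 versus pKₐ(H₂O) ≈ 15.7: Br⁻ is the much weaker base.
Weak base; good leaving group.

Br⁻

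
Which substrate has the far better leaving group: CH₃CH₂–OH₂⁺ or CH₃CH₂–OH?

CH₃CH₂–OH₂⁺

From CH₃CH₂–OH the departing group would be OH⁻ (pKₐ(H₂O) ≈ 15.7). Strong base; essentially never leaves without prior activation.
From CH₃CH₂–OH₂⁺ the leaving group is H₂O (pKₐ(H₃O⁺) ≈ -1.7). Neutral; leaves from a protonated alcohol (R–OH₂⁺).
(In practice CH₃CH₂–OH₂⁺ is made from CH₃CH₂–OH by protonation with strong acid, converting the leaving group from hydroxide to neutral water.)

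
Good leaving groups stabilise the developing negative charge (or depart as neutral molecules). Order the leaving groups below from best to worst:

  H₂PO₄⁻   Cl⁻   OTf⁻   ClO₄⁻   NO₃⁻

OTf⁻ > ClO₄⁻ > Cl⁻ > NO₃⁻ > H₂PO₄⁻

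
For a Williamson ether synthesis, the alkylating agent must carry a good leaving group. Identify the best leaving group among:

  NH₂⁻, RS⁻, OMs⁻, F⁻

Rank by basicity of the departing species: weakest base leaves most easily.
OMs⁻: pKₐ(CH₃SO₃H (MsOH)) ≈ -1.9
F⁻: pKₐ(HF) ≈ 3.2
RS⁻: pKₐ(RSH (a thiol)) ≈ 10.5
NH₂⁻: pKₐ(NH₃) ≈ 38

OMs⁻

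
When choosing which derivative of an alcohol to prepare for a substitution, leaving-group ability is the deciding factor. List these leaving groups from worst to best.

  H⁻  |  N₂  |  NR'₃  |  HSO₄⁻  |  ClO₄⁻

N₂: no meaningful conjugate acid; N₂ departs as an exceptionally stable neutral molecule
ClO₄⁻: pKₐ(HClO₄) ≈ -10
HSO₄⁻: pKₐ(H₂SO₄) ≈ -3 — conjugate base of a strong mineral acid
NR'₃: pKₐ(R'₃NH⁺) ≈ 10.7 — neutral but still a fairly strong base; Hofmann-elimination LG
H⁻: pKₐ(H₂) ≈ 36
Reversing gives the worst-to-best order requested.

H⁻ < NR'₃ < HSO₄⁻ < ClO₄⁻ < N₂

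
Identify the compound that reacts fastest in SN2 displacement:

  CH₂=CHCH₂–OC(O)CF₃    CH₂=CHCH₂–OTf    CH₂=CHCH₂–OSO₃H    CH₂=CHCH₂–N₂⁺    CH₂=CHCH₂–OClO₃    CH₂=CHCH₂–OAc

CH₂=CHCH₂–N₂⁺

With the same alkyl group throughout, only the leaving group differentiates the rates.
Leaving-group ability tracks the stability of the departed species; conjugate-acid pKₐ is the usual yardstick (lower pKₐ → better LG).
CH₂=CHCH₂–N₂⁺ loses N₂: no meaningful conjugate acid; N₂ departs as an exceptionally stable neutral molecule
CH₂=CHCH₂–OTf loses OTf⁻: pKₐ(CF₃SO₃H (triflic acid)) ≈ -14
CH₂=CHCH₂–OClO₃ loses ClO₄⁻: pKₐ(HClO₄) ≈ -10
CH₂=CHCH₂–OSO₃H loses HSO₄⁻: pKₐ(H₂SO₄) ≈ -3
CH₂=CHCH₂–OC(O)CF₃ loses CF₃COO⁻: pKₐ(CF₃COOH) ≈ 0.2
CH₂=CHCH₂–OAc loses AcO⁻: pKₐ(CH₃COOH) ≈ 4.8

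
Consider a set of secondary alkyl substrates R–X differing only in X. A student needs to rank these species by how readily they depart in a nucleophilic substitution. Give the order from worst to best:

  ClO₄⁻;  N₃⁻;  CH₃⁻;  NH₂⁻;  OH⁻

CH₃⁻ < NH₂⁻ < OH⁻ < N₃⁻ < ClO₄⁻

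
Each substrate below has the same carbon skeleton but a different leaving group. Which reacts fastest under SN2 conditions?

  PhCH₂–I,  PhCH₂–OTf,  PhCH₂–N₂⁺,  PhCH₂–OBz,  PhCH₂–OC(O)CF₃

PhCH₂–N₂⁺

Same R in every case — rank the leaving groups.
Rank by basicity of the departing species: weakest base leaves most easily.
PhCH₂–N₂⁺ loses N₂: no meaningful conjugate acid; N₂ departs as an exceptionally stable neutral molecule
PhCH₂–OTf loses OTf⁻: pKₐ(CF₃SO₃H (triflic acid)) ≈ -14
PhCH₂–I loses I⁻: pKₐ(HI) ≈ -10
PhCH₂–OC(O)CF₃ loses CF₃COO⁻: pKₐ(CF₃COOH) ≈ 0.2
PhCH₂–OBz loses PhCOO⁻: pKₐ(C₆H₅COOH) ≈ 4.2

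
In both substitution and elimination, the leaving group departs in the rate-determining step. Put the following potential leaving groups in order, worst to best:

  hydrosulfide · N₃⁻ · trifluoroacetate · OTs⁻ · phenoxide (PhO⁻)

phenoxide (PhO⁻) < hydrosulfide < N₃⁻ < trifluoroacetate < OTs⁻

Leaving-group ability tracks the stability of the departed species; conjugate-acid pKₐ is the usual yardstick (lower pKₐ → better LG).
OTs⁻: pKₐ(p-CH₃C₆H₄SO₃H (TsOH)) ≈ -2.8
trifluoroacetate: pKₐ(CF₃COOH) ≈ 0.2 — strongly electron-withdrawing CF₃ stabilises the carboxylate
N₃⁻: pKₐ(HN₃) ≈ 4.7 — linear, resonance-stabilised
hydrosulfide: pKₐ(H₂S) ≈ 7 — larger and more polarisable than the oxygen analogue
phenoxide (PhO⁻): pKₐ(C₆H₅OH (phenol)) ≈ 10 — resonance into the ring helps, but still a poor LG
The question asks for worst first, so the sequence is read in increasing leaving-group ability.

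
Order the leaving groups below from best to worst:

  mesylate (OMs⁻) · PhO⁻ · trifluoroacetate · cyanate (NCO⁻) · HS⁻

A good leaving group is a weak base: the lower the pKₐ of its conjugate acid, the more readily it departs.
mesylate (OMs⁻): pKₐ(CH₃SO₃H (MsOH)) ≈ -1.9
trifluoroacetate: pKₐ(CF₃COOH) ≈ 0.2 — strongly electron-withdrawing CF₃ stabilises the carboxylate
cyanate (NCO⁻): pKₐ(HOCN) ≈ 3.5
HS⁻: pKₐ(H₂S) ≈ 7 — larger and more polarisable than the oxygen analogue
PhO⁻: pKₐ(C₆H₅OH (phenol)) ≈ 10 — resonance into the ring helps, but still a poor LG

mesylate (OMs⁻) > trifluoroacetate > cyanate (NCO⁻) > HS⁻ > PhO⁻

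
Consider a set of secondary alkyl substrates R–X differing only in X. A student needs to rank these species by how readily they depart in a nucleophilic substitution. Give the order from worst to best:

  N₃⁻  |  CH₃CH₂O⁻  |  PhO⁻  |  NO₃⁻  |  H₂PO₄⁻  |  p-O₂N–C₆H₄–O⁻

The more stable X⁻ (or X) is on its own — i.e. the weaker a base it is — the better a leaving group it makes.
NO₃⁻: pKₐ(HNO₃) ≈ -1.3 — resonance-delocalised over three oxygens
H₂PO₄⁻: pKₐ(H₃PO₄) ≈ 2.1 — moderate base; biological leaving group after further activation
N₃⁻: pKₐ(HN₃) ≈ 4.7 — linear, resonance-stabilised
p-O₂N–C₆H₄–O⁻: pKₐ(p-nitrophenol) ≈ 7.2
PhO⁻: pKₐ(C₆H₅OH (phenol)) ≈ 10 — resonance into the ring helps, but still a poor LG
CH₃CH₂O⁻: pKₐ(CH₃CH₂OH) ≈ 16 — strong base; alkoxides do not leave unassisted
Listed from poorest to best leaving group as asked.

CH₃CH₂O⁻ < PhO⁻ < p-O₂N–C₆H₄–O⁻ < N₃⁻ < H₂PO₄⁻ < NO₃⁻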